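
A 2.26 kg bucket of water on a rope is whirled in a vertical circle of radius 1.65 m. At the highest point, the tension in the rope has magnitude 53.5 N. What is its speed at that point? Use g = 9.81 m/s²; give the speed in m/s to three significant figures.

7.43 m/s

At the top, T + mg = mv²/r, so v = √(r(T/m + g)) = √(1.65 × (53.5/2.26 + 9.81)) = √(1.65 × 33.48) = √55.25 = 7.433 m/s.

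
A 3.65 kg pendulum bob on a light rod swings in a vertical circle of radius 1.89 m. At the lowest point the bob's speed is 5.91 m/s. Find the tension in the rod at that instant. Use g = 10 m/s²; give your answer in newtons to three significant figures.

104 N

At the lowest point, T points up (toward the centre) and the weight mg points down (away from the centre), so the net inward force is T − mg = mv²/r.
T = m(v²/r + g) = 3.65 × ((5.91)²/1.89 + 10.0) = 3.65 × (18.48 + 10.0) = 3.65 × 28.48 = 104.0 N.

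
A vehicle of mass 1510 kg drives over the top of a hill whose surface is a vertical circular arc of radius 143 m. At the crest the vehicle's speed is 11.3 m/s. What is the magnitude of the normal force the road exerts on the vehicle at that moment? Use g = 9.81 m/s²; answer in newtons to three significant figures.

At the crest the centripetal acceleration points downward (toward the centre of the arc), so mg − N = mv²/r.
N = m(g − v²/r) = 1510 × (9.81 − (11.3)²/143) = 1510 × (9.81 − 0.8929) = 1510 × 8.917 = 13460 N.

13500 N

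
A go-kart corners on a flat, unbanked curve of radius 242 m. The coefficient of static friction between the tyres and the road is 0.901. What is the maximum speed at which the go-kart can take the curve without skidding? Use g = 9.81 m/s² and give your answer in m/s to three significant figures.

On a flat curve, static friction is the only horizontal force, so it must supply the full centripetal force: μ_s m g = m v²/r.
Mass cancels: v_max = √(μ_s g r) = √(0.901 × 9.81 × 242) = √2139 = 46.25 m/s.

46.2 m/s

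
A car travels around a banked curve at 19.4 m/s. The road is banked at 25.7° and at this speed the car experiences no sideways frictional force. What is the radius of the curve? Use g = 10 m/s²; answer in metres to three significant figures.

78.2 m

Frictionless banking: tanθ = v²/(rg), so r = v²/(g tanθ).
r = (19.4)²/(10.0 × tan 25.7°) = 376.4/(10.0 × 0.4813) = 376.4/4.813 = 78.20 m.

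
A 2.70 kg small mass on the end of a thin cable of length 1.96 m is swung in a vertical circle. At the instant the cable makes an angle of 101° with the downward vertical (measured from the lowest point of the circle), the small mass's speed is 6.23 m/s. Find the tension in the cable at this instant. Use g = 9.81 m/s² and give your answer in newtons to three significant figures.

48.4 N

Take the radial direction toward the centre of the circle as positive. The component of the weight along the string toward the centre is −mg cos φ (φ measured from the bottom), so Newton's second law along the string gives T − mg cos φ = m v²/r.
cos 101° = -0.1908, so T = m(v²/r + g cos φ) = 2.70 × ((6.23)²/1.96 + 9.81 × -0.1908) = 2.70 × (19.80 + (-1.872)) = 2.70 × 17.93 = 48.41 N.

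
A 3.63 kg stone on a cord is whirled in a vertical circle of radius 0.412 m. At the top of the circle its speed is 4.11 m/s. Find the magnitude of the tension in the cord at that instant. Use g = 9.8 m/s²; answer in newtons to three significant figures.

113 N

At the top, both T and the weight mg point inward (toward the centre), so T + mg = mv²/r.
T = m(v²/r − g) = 3.63 × ((4.11)²/0.412 − 9.8) = 3.63 × (41.00 − 9.8) = 3.63 × 31.20 = 113.3 N.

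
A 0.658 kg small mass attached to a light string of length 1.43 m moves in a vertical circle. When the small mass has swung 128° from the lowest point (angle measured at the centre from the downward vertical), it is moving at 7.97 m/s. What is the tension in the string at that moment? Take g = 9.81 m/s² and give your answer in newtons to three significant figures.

Take the radial direction toward the centre of the circle as positive. The component of the weight along the string toward the centre is −mg cos φ (φ measured from the bottom), so Newton's second law along the string gives T − mg cos φ = m v²/r.
cos 128° = -0.6157, so T = m(v²/r + g cos φ) = 0.658 × ((7.97)²/1.43 + 9.81 × -0.6157) = 0.658 × (44.42 + (-6.040)) = 0.658 × 38.38 = 25.25 N.

25.3 N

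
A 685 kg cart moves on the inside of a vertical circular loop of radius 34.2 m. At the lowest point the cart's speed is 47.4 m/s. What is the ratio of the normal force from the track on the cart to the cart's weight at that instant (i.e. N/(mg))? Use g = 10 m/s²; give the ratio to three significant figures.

7.57

At the bottom, N − mg = mv²/r, so N = m(v²/r + g) and N/(mg) = v²/(rg) + 1 = (47.4)²/(34.2 × 10.0) + 1 = 6.569 + 1 = 7.569.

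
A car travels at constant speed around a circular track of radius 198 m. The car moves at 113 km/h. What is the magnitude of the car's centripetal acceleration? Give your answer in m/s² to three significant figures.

v = 113 km/h = 113/3.6 = 31.39 m/s.
a_c = v²/r = (31.39)²/198 = 985.3/198 = 4.976 m/s².

4.98 m/s²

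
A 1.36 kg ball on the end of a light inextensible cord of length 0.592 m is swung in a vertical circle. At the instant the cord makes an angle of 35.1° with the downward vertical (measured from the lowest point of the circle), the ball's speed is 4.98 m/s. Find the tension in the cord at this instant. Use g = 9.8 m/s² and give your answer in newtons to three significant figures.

67.9 N

Take the radial direction toward the centre of the circle as positive. The component of the weight along the string toward the centre is −mg cos φ (φ measured from the bottom), so Newton's second law along the string gives T − mg cos φ = m v²/r.
cos 35.1° = 0.8181, so T = m(v²/r + g cos φ) = 1.36 × ((4.98)²/0.592 + 9.8 × 0.8181) = 1.36 × (41.89 + (8.018)) = 1.36 × 49.91 = 67.88 N.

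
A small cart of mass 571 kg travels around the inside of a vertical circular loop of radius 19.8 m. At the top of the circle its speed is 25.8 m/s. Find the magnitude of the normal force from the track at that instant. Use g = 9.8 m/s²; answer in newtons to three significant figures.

At the top, both N and the weight mg point inward (toward the centre), so N + mg = mv²/r.
N = m(v²/r − g) = 571 × ((25.8)²/19.8 − 9.8) = 571 × (33.62 − 9.8) = 571 × 23.82 = 13600 N.

13600 N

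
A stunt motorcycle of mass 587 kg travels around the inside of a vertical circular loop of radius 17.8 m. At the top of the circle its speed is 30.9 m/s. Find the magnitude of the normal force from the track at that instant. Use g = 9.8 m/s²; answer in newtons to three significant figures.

At the top, both N and the weight mg point inward (toward the centre), so N + mg = mv²/r.
N = m(v²/r − g) = 587 × ((30.9)²/17.8 − 9.8) = 587 × (53.64 − 9.8) = 587 × 43.84 = 25730 N.

25700 N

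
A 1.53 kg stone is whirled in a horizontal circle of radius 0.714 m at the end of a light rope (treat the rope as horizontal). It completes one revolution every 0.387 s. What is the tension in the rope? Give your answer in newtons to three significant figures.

v = 2πr/T = 2π × 0.714/0.387 = 11.59 m/s.
The tension is the only horizontal force, so it supplies the full centripetal force: T = m v²/r = 1.53 × (11.59)²/0.714 = 1.53 × 134.4/0.714 = 288.0 N.

288 N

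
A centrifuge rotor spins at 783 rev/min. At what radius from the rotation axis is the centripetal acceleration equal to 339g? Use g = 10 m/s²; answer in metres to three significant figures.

ω = 783 rev/min × 2π/60 = 82.00 rad/s.
a_c = ω²r = 339g ⇒ r = 339 × 10.0 / (82.00)² = 3390/6723 = 0.5042 m.

0.504 m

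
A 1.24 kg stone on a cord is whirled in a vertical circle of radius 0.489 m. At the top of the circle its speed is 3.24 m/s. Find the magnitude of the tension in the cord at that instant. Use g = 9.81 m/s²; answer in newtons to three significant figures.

At the top, both T and the weight mg point inward (toward the centre), so T + mg = mv²/r.
T = m(v²/r − g) = 1.24 × ((3.24)²/0.489 − 9.81) = 1.24 × (21.47 − 9.81) = 1.24 × 11.66 = 14.46 N.

14.5 N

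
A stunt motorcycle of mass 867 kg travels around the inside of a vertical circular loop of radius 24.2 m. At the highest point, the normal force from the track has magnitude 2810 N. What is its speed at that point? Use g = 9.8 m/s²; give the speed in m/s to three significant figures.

At the top, N + mg = mv²/r, so v = √(r(N/m + g)) = √(24.2 × (2810/867 + 9.8)) = √(24.2 × 13.04) = √315.6 = 17.76 m/s.

17.8 m/s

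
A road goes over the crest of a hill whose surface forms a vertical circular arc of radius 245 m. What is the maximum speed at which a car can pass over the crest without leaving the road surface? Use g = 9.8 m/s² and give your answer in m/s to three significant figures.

At the crest the centre of the circle is below the car, so the net downward (centripetal) force is mg − N = mv²/r.
The car leaves the road when N → 0, giving v_max = √(g r) = √(9.8 × 245) = 49.00 m/s.

49.0 m/s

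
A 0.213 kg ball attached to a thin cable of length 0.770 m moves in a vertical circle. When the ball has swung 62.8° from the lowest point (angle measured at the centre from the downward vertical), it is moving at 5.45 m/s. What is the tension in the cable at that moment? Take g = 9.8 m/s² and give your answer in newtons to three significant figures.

Take the radial direction toward the centre of the circle as positive. The component of the weight along the string toward the centre is −mg cos φ (φ measured from the bottom), so Newton's second law along the string gives T − mg cos φ = m v²/r.
cos 62.8° = 0.4571, so T = m(v²/r + g cos φ) = 0.213 × ((5.45)²/0.770 + 9.8 × 0.4571) = 0.213 × (38.57 + (4.480)) = 0.213 × 43.05 = 9.171 N.

9.17 N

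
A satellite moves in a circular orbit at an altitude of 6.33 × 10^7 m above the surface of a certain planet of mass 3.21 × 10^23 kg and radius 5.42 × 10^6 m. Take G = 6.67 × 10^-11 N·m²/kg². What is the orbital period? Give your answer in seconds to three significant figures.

r = R + h = 5.42 × 10^6 + 6.33 × 10^7 = 6.872 × 10^7 m. Gravity provides the centripetal force: G M m / r² = m v² / r ⇒ v = √(GM/r) = 558.2 m/s.
T = 2πr/v = 2π × 6.872 × 10^7 / 558.2 = 773600 s.

774000 s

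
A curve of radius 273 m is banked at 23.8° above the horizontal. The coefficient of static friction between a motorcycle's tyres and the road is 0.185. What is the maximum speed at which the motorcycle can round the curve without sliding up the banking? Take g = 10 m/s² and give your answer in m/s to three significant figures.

At the maximum speed, friction acts down the slope at its limiting value f = μN. Radially (horizontal, toward centre): N sinθ + μN cosθ = mv²/r. Vertically: N cosθ − μN sinθ = mg.
Dividing: v² = r g (sinθ + μcosθ)/(cosθ − μsinθ).
sinθ + μcosθ = 0.4035 + 0.185×0.9150 = 0.5728; cosθ − μsinθ = 0.9150 − 0.185×0.4035 = 0.8403.
v² = 273 × 10.0 × 0.5728/0.8403 = 1861 m²/s², so v = 43.14 m/s.

43.1 m/s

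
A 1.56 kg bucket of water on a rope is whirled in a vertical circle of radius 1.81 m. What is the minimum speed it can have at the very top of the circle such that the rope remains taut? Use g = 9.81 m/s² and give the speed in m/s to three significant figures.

4.21 m/s

At the top, both weight mg and T point toward the centre: T + mg = mv²/r.
At minimum speed T → 0, so mg = mv_min²/r ⇒ v_min = √(g r) = √(9.81 × 1.81) = 4.214 m/s.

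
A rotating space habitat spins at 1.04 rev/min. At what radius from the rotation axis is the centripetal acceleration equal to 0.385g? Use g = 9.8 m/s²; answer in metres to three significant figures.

318 m

ω = 1.04 rev/min × 2π/60 = 0.1089 rad/s.
a_c = ω²r = 0.385g ⇒ r = 0.385 × 9.8 / (0.1089)² = 3.773/0.01186 = 318.1 m.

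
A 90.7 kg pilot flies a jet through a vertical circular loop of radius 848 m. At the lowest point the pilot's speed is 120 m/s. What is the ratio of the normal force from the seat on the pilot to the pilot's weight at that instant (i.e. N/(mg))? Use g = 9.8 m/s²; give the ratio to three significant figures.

2.73

At the bottom, N − mg = mv²/r, so N = m(v²/r + g) and N/(mg) = v²/(rg) + 1 = (120)²/(848 × 9.8) + 1 = 1.733 + 1 = 2.733.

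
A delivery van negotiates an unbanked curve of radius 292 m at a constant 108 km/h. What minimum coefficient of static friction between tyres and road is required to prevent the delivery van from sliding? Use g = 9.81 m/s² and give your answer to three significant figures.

v = 108/3.6 = 30.00 m/s.
Friction provides the centripetal force: μ_s m g = m v²/r, so μ_s = v²/(g r) = (30.00)²/(9.81 × 292) = 900.0/2865 = 0.3142.

0.314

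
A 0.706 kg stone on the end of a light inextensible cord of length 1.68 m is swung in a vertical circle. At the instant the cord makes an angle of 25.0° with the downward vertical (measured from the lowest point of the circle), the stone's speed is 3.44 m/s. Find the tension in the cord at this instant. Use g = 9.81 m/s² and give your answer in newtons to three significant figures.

11.2 N

Take the radial direction toward the centre of the circle as positive. The component of the weight along the string toward the centre is −mg cos φ (φ measured from the bottom), so Newton's second law along the string gives T − mg cos φ = m v²/r.
cos 25.0° = 0.9063, so T = m(v²/r + g cos φ) = 0.706 × ((3.44)²/1.68 + 9.81 × 0.9063) = 0.706 × (7.044 + (8.891)) = 0.706 × 15.93 = 11.25 N.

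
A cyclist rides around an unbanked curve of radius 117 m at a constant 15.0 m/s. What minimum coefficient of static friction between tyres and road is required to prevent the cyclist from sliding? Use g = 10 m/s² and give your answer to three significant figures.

0.192

Friction provides the centripetal force: μ_s m g = m v²/r, so μ_s = v²/(g r) = (15.00)²/(10.0 × 117) = 225.0/1170 = 0.1923.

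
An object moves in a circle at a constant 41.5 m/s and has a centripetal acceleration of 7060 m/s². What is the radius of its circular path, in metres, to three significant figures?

a_c = v²/r ⇒ r = v²/a_c = (41.5)²/7060 = 1722/7060 = 0.2439 m.

0.244 m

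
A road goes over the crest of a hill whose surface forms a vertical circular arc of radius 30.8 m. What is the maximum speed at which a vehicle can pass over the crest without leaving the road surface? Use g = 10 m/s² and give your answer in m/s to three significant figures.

17.5 m/s

At the crest the centre of the circle is below the vehicle, so the net downward (centripetal) force is mg − N = mv²/r.
The vehicle leaves the road when N → 0, giving v_max = √(g r) = √(10.0 × 30.8) = 17.55 m/s.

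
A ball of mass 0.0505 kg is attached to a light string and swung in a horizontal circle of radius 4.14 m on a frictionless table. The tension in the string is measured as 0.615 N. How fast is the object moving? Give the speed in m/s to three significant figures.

T = m v²/r ⇒ v = √(T r / m) = √(0.615 × 4.14 / 0.0505) = √50.42 = 7.101 m/s.

7.10 m/s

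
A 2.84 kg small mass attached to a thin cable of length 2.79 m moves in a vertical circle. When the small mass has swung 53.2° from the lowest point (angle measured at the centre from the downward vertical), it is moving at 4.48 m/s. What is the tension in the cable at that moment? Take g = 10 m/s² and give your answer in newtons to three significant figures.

37.4 N

Take the radial direction toward the centre of the circle as positive. The component of the weight along the string toward the centre is −mg cos φ (φ measured from the bottom), so Newton's second law along the string gives T − mg cos φ = m v²/r.
cos 53.2° = 0.5990, so T = m(v²/r + g cos φ) = 2.84 × ((4.48)²/2.79 + 10.0 × 0.5990) = 2.84 × (7.194 + (5.990)) = 2.84 × 13.18 = 37.44 N.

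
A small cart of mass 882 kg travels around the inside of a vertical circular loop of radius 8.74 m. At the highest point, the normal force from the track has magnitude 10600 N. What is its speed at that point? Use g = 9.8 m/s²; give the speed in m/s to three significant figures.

At the top, N + mg = mv²/r, so v = √(r(N/m + g)) = √(8.74 × (10600/882 + 9.8)) = √(8.74 × 21.82) = √190.7 = 13.81 m/s.

13.8 m/s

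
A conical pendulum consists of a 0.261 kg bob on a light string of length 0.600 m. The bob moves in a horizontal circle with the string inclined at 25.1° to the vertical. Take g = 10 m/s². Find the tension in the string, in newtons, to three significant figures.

Vertically the bob has no acceleration, so T cosθ = mg.
T = mg/cosθ = 0.261 × 10.0 / cos 25.1° = 2.610/0.9056 = 2.882 N.

2.88 N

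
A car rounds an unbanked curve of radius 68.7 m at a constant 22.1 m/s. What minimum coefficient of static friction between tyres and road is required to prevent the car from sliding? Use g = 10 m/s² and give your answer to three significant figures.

0.711

Friction provides the centripetal force: μ_s m g = m v²/r, so μ_s = v²/(g r) = (22.10)²/(10.0 × 68.7) = 488.4/687.0 = 0.7109.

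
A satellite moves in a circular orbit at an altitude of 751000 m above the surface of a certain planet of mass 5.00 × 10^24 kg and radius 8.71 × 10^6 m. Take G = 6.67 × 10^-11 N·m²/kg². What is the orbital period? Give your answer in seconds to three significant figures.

r = R + h = 8.71 × 10^6 + 751000 = 9.461 × 10^6 m. Gravity provides the centripetal force: G M m / r² = m v² / r ⇒ v = √(GM/r) = 5937 m/s.
T = 2πr/v = 2π × 9.461 × 10^6 / 5937 = 10010 s.

10000 s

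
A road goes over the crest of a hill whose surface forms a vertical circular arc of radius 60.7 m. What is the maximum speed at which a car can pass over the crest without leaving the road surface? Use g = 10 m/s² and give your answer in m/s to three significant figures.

At the crest the centre of the circle is below the car, so the net downward (centripetal) force is mg − N = mv²/r.
The car leaves the road when N → 0, giving v_max = √(g r) = √(10.0 × 60.7) = 24.64 m/s.

24.6 m/s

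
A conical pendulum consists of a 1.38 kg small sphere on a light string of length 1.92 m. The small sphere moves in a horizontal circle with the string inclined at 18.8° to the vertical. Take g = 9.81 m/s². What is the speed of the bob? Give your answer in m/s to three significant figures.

The radius of the circle is r = L sinθ = 1.92 × sin 18.8° = 0.6188 m.
Horizontally T sinθ = mv²/r and vertically T cosθ = mg, so tanθ = v²/(rg).
v = √(r g tanθ) = √(0.6188 × 9.81 × 0.3404) = √2.066 = 1.437 m/s.

1.44 m/s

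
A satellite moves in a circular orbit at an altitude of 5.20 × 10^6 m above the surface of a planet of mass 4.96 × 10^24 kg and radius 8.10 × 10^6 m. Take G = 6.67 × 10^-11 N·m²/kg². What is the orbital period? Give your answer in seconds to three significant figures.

r = R + h = 8.10 × 10^6 + 5.20 × 10^6 = 1.330 × 10^7 m. Gravity provides the centripetal force: G M m / r² = m v² / r ⇒ v = √(GM/r) = 4987 m/s.
T = 2πr/v = 2π × 1.330 × 10^7 / 4987 = 16760 s.

16800 s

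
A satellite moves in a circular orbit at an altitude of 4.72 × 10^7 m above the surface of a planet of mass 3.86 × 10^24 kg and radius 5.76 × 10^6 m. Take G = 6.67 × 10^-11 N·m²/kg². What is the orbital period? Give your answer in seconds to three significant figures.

r = R + h = 5.76 × 10^6 + 4.72 × 10^7 = 5.296 × 10^7 m. Gravity provides the centripetal force: G M m / r² = m v² / r ⇒ v = √(GM/r) = 2205 m/s.
T = 2πr/v = 2π × 5.296 × 10^7 / 2205 = 150900 s.

151000 s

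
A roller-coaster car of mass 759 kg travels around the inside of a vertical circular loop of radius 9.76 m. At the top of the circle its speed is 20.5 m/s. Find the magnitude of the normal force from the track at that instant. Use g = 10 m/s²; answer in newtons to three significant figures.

25100 N

At the top, both N and the weight mg point inward (toward the centre), so N + mg = mv²/r.
N = m(v²/r − g) = 759 × ((20.5)²/9.76 − 10.0) = 759 × (43.06 − 10.0) = 759 × 33.06 = 25090 N.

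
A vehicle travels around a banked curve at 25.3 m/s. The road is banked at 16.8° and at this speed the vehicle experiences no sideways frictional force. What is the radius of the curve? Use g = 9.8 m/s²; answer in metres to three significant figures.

216 m

Frictionless banking: tanθ = v²/(rg), so r = v²/(g tanθ).
r = (25.3)²/(9.8 × tan 16.8°) = 640.1/(9.8 × 0.3019) = 640.1/2.959 = 216.3 m.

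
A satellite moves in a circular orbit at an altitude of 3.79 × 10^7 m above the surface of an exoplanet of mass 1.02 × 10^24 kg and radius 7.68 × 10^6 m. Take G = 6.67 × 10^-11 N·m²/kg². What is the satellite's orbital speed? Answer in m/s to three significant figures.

Orbital radius r = R + h = 7.68 × 10^6 + 3.79 × 10^7 = 4.558 × 10^7 m.
Gravity supplies the centripetal force: G M m / r² = m v² / r, so v = √(GM/r).
v = √(6.67 × 10^-11 × 1.02 × 10^24 / 4.558 × 10^7) = √(1.493 × 10^6) = 1222 m/s.

1220 m/s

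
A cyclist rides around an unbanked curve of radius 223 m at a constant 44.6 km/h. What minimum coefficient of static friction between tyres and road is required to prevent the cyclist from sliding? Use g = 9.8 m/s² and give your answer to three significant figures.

0.0702

v = 44.6/3.6 = 12.39 m/s.
Friction provides the centripetal force: μ_s m g = m v²/r, so μ_s = v²/(g r) = (12.39)²/(9.8 × 223) = 153.5/2185 = 0.07023.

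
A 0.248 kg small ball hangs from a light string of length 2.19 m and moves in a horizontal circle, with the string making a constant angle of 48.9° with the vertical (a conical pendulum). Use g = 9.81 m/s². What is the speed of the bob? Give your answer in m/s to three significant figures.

4.31 m/s

The radius of the circle is r = L sinθ = 2.19 × sin 48.9° = 1.650 m.
Horizontally T sinθ = mv²/r and vertically T cosθ = mg, so tanθ = v²/(rg).
v = √(r g tanθ) = √(1.650 × 9.81 × 1.146) = √18.56 = 4.308 m/s.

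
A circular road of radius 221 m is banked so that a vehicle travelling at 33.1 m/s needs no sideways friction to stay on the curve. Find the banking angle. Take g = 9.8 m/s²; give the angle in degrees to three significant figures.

26.8°

With no friction, the horizontal component of the normal force provides the centripetal force: N sinθ = mv²/r, while N cosθ = mg vertically.
Dividing: tanθ = v²/(r g) = (33.1)²/(221 × 9.8) = 1096/2166 = 0.5059.
θ = arctan(0.5059) = 26.83°.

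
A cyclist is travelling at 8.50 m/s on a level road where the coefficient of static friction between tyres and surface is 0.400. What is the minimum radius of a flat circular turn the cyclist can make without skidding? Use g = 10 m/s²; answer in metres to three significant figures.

At the limit, μ_s m g = m v²/r, so r_min = v²/(μ_s g) = (8.50)²/(0.400 × 10.0) = 72.25/4.000 = 18.06 m.

18.1 m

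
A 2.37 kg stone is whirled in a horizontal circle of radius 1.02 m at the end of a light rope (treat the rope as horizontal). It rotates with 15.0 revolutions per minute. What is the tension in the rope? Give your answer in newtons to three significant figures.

ω = 15.0 rev/min × 2π/60 = 1.571 rad/s, so v = ωr = 1.571 × 1.02 = 1.602 m/s.
The tension is the only horizontal force, so it supplies the full centripetal force: T = m v²/r = 2.37 × (1.602)²/1.02 = 2.37 × 2.567/1.02 = 5.965 N.

5.96 N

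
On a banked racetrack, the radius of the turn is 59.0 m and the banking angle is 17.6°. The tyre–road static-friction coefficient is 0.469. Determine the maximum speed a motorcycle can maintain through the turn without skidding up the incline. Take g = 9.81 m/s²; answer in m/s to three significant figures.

23.1 m/s

At the maximum speed, friction acts down the slope at its limiting value f = μN. Radially (horizontal, toward centre): N sinθ + μN cosθ = mv²/r. Vertically: N cosθ − μN sinθ = mg.
Dividing: v² = r g (sinθ + μcosθ)/(cosθ − μsinθ).
sinθ + μcosθ = 0.3024 + 0.469×0.9532 = 0.7494; cosθ − μsinθ = 0.9532 − 0.469×0.3024 = 0.8114.
v² = 59.0 × 9.81 × 0.7494/0.8114 = 534.6 m²/s², so v = 23.12 m/s.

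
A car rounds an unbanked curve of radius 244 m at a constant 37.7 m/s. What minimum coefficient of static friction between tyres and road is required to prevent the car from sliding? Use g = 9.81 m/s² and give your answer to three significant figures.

0.594

Friction provides the centripetal force: μ_s m g = m v²/r, so μ_s = v²/(g r) = (37.70)²/(9.81 × 244) = 1421/2394 = 0.5938.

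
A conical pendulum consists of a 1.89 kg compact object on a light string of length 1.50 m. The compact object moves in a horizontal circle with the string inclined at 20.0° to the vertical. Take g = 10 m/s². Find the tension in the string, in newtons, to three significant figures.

20.1 N

Vertically the bob has no acceleration, so T cosθ = mg.
T = mg/cosθ = 1.89 × 10.0 / cos 20.0° = 18.90/0.9397 = 20.11 N.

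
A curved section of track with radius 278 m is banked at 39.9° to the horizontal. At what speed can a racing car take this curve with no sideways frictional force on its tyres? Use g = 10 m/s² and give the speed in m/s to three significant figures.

On a frictionless banked curve, N sinθ = mv²/r and N cosθ = mg, so tanθ = v²/(rg).
v = √(r g tanθ) = √(278 × 10.0 × tan 39.9°) = √(278 × 10.0 × 0.8361) = √2324 = 48.21 m/s.

48.2 m/s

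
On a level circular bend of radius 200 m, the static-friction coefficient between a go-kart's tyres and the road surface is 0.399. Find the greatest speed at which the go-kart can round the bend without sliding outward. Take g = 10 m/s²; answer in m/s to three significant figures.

28.2 m/s

Friction provides the centripetal force on a flat curve. At maximum speed it is at its limiting value: μ_s m g = m v²/r.
Mass cancels: v_max = √(μ_s g r) = √(0.399 × 10.0 × 200) = √798.0 = 28.25 m/s.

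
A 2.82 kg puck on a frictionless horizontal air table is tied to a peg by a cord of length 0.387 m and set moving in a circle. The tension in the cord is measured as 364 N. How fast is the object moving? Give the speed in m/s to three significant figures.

7.07 m/s

T = m v²/r ⇒ v = √(T r / m) = √(364 × 0.387 / 2.82) = √49.95 = 7.068 m/s.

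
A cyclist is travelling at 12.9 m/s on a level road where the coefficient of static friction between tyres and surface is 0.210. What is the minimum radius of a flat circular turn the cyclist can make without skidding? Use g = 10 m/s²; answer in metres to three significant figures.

At the limit, μ_s m g = m v²/r, so r_min = v²/(μ_s g) = (12.9)²/(0.210 × 10.0) = 166.4/2.100 = 79.24 m.

79.2 m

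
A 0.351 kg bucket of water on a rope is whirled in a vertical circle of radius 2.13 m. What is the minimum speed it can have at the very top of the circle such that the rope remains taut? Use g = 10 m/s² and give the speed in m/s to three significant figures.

4.62 m/s

At the highest point the centre is directly below, so both the weight and T act inward: T + mg = mv²/r.
At minimum speed T → 0, so mg = mv_min²/r ⇒ v_min = √(g r) = √(10.0 × 2.13) = 4.615 m/s.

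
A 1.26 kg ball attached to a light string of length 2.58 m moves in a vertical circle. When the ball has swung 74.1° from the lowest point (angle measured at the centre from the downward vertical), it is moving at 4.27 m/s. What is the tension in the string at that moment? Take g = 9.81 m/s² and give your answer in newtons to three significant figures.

12.3 N

Take the radial direction toward the centre of the circle as positive. The component of the weight along the string toward the centre is −mg cos φ (φ measured from the bottom), so Newton's second law along the string gives T − mg cos φ = m v²/r.
cos 74.1° = 0.2740, so T = m(v²/r + g cos φ) = 1.26 × ((4.27)²/2.58 + 9.81 × 0.2740) = 1.26 × (7.067 + (2.688)) = 1.26 × 9.755 = 12.29 N.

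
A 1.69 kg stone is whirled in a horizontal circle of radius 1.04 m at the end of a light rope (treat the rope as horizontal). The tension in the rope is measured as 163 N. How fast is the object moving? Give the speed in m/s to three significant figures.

10.0 m/s

T = m v²/r ⇒ v = √(T r / m) = √(163 × 1.04 / 1.69) = √100.3 = 10.02 m/s.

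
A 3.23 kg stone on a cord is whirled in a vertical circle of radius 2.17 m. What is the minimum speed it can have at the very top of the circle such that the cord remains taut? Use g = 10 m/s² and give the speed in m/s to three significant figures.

At the highest point the centre is directly below, so both the weight and T act inward: T + mg = mv²/r.
At minimum speed T → 0, so mg = mv_min²/r ⇒ v_min = √(g r) = √(10.0 × 2.17) = 4.658 m/s.

4.66 m/s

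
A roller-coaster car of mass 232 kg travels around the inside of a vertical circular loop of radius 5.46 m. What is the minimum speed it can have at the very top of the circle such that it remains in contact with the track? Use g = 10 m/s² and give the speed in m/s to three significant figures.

7.39 m/s

At the highest point the centre is directly below, so both the weight and N act inward: N + mg = mv²/r.
At minimum speed N → 0, so mg = mv_min²/r ⇒ v_min = √(g r) = √(10.0 × 5.46) = 7.389 m/s.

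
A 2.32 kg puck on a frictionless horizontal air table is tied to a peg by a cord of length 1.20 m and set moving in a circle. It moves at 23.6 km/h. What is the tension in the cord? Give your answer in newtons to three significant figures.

83.1 N

v = 23.6 km/h = 23.6/3.6 = 6.556 m/s.
The tension is the only horizontal force, so it supplies the full centripetal force: T = m v²/r = 2.32 × (6.556)²/1.20 = 2.32 × 42.98/1.20 = 83.09 N.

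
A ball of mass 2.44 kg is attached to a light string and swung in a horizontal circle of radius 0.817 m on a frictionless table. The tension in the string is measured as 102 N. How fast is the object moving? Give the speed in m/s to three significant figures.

T = m v²/r ⇒ v = √(T r / m) = √(102 × 0.817 / 2.44) = √34.15 = 5.844 m/s.

5.84 m/s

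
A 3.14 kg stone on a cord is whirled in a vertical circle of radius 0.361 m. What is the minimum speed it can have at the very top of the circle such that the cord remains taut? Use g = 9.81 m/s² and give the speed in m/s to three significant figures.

At the top, both weight mg and T point toward the centre: T + mg = mv²/r.
At minimum speed T → 0, so mg = mv_min²/r ⇒ v_min = √(g r) = √(9.81 × 0.361) = 1.882 m/s.

1.88 m/s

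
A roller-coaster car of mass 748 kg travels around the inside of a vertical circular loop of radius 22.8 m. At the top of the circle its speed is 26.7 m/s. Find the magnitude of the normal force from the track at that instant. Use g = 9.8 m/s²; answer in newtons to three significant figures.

16100 N

At the top, both N and the weight mg point inward (toward the centre), so N + mg = mv²/r.
N = m(v²/r − g) = 748 × ((26.7)²/22.8 − 9.8) = 748 × (31.27 − 9.8) = 748 × 21.47 = 16060 N.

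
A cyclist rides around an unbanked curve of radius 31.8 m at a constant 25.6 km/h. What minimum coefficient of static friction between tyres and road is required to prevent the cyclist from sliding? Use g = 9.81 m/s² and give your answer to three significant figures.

0.162

v = 25.6/3.6 = 7.111 m/s.
Friction provides the centripetal force: μ_s m g = m v²/r, so μ_s = v²/(g r) = (7.111)²/(9.81 × 31.8) = 50.57/312.0 = 0.1621.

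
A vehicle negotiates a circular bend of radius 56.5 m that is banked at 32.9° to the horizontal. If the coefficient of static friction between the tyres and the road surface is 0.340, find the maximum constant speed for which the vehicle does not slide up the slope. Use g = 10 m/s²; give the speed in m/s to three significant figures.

26.7 m/s

At the maximum speed, friction acts down the slope at its limiting value f = μN. Radially (horizontal, toward centre): N sinθ + μN cosθ = mv²/r. Vertically: N cosθ − μN sinθ = mg.
Dividing: v² = r g (sinθ + μcosθ)/(cosθ − μsinθ).
sinθ + μcosθ = 0.5432 + 0.340×0.8396 = 0.8286; cosθ − μsinθ = 0.8396 − 0.340×0.5432 = 0.6549.
v² = 56.5 × 10.0 × 0.8286/0.6549 = 714.9 m²/s², so v = 26.74 m/s.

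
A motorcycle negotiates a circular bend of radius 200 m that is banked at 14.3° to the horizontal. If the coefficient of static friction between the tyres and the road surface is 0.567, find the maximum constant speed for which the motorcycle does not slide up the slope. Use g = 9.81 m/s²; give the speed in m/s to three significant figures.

At the maximum speed, friction acts down the slope at its limiting value f = μN. Radially (horizontal, toward centre): N sinθ + μN cosθ = mv²/r. Vertically: N cosθ − μN sinθ = mg.
Dividing: v² = r g (sinθ + μcosθ)/(cosθ − μsinθ).
sinθ + μcosθ = 0.2470 + 0.567×0.9690 = 0.7964; cosθ − μsinθ = 0.9690 − 0.567×0.2470 = 0.8290.
v² = 200 × 9.81 × 0.7964/0.8290 = 1885 m²/s², so v = 43.42 m/s.

43.4 m/s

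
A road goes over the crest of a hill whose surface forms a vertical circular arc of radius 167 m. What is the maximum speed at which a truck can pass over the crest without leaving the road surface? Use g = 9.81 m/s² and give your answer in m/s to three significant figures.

At the crest the centre of the circle is below the truck, so the net downward (centripetal) force is mg − N = mv²/r.
The truck leaves the road when N → 0, giving v_max = √(g r) = √(9.81 × 167) = 40.48 m/s.

40.5 m/s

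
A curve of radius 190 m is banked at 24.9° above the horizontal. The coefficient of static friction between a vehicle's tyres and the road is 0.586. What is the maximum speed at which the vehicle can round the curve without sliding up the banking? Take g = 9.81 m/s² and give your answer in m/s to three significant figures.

51.9 m/s

At the maximum speed, friction acts down the slope at its limiting value f = μN. Radially (horizontal, toward centre): N sinθ + μN cosθ = mv²/r. Vertically: N cosθ − μN sinθ = mg.
Dividing: v² = r g (sinθ + μcosθ)/(cosθ − μsinθ).
sinθ + μcosθ = 0.4210 + 0.586×0.9070 = 0.9526; cosθ − μsinθ = 0.9070 − 0.586×0.4210 = 0.6603.
v² = 190 × 9.81 × 0.9526/0.6603 = 2689 m²/s², so v = 51.85 m/s.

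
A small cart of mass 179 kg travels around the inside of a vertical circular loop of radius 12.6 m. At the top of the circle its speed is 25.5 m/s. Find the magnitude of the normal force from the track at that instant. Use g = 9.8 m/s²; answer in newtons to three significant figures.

At the top, both N and the weight mg point inward (toward the centre), so N + mg = mv²/r.
N = m(v²/r − g) = 179 × ((25.5)²/12.6 − 9.8) = 179 × (51.61 − 9.8) = 179 × 41.81 = 7483 N.

7480 N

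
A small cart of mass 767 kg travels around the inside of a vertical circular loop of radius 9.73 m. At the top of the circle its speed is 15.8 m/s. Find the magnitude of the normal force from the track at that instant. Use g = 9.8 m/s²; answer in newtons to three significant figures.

At the top, both N and the weight mg point inward (toward the centre), so N + mg = mv²/r.
N = m(v²/r − g) = 767 × ((15.8)²/9.73 − 9.8) = 767 × (25.66 − 9.8) = 767 × 15.86 = 12160 N.

12200 N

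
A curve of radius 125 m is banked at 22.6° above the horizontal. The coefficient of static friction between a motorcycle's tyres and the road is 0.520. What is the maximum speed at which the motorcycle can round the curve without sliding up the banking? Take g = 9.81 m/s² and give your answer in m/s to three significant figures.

At the maximum speed, friction acts down the slope at its limiting value f = μN. Radially (horizontal, toward centre): N sinθ + μN cosθ = mv²/r. Vertically: N cosθ − μN sinθ = mg.
Dividing: v² = r g (sinθ + μcosθ)/(cosθ − μsinθ).
sinθ + μcosθ = 0.3843 + 0.520×0.9232 = 0.8644; cosθ − μsinθ = 0.9232 − 0.520×0.3843 = 0.7234.
v² = 125 × 9.81 × 0.8644/0.7234 = 1465 m²/s², so v = 38.28 m/s.

38.3 m/s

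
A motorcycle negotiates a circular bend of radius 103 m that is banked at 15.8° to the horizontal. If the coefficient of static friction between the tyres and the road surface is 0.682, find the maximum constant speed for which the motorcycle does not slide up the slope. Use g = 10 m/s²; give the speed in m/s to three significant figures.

35.1 m/s

At the maximum speed, friction acts down the slope at its limiting value f = μN. Radially (horizontal, toward centre): N sinθ + μN cosθ = mv²/r. Vertically: N cosθ − μN sinθ = mg.
Dividing: v² = r g (sinθ + μcosθ)/(cosθ − μsinθ).
sinθ + μcosθ = 0.2723 + 0.682×0.9622 = 0.9285; cosθ − μsinθ = 0.9622 − 0.682×0.2723 = 0.7765.
v² = 103 × 10.0 × 0.9285/0.7765 = 1232 m²/s², so v = 35.09 m/s.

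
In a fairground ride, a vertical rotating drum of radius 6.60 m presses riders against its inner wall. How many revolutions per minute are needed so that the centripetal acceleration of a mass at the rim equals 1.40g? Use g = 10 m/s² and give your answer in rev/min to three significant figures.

Require ω²r = 1.40g, so ω = √(1.40 × 10.0/6.60) = 1.456 rad/s.
In rev/min: ω × 60/(2π) = 1.456 × 60/(2π) = 13.91 rev/min.

13.9 rev/min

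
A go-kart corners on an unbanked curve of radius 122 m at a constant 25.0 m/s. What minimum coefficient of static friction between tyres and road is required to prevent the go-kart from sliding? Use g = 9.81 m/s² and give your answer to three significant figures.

Friction provides the centripetal force: μ_s m g = m v²/r, so μ_s = v²/(g r) = (25.00)²/(9.81 × 122) = 625.0/1197 = 0.5222.

0.522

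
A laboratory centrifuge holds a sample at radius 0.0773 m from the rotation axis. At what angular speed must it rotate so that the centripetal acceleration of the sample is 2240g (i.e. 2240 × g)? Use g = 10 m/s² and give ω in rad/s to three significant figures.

Centripetal acceleration a_c = ω²r. Setting ω²r = 2240g:
ω = √(2240g / r) = √(2240 × 10.0 / 0.0773) = √289800 = 538.3 rad/s.

538 rad/s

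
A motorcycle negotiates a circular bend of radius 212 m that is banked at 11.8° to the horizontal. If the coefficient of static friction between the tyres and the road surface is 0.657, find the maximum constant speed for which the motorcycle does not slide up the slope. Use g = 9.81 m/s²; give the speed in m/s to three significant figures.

45.7 m/s

At the maximum speed, friction acts down the slope at its limiting value f = μN. Radially (horizontal, toward centre): N sinθ + μN cosθ = mv²/r. Vertically: N cosθ − μN sinθ = mg.
Dividing: v² = r g (sinθ + μcosθ)/(cosθ − μsinθ).
sinθ + μcosθ = 0.2045 + 0.657×0.9789 = 0.8476; cosθ − μsinθ = 0.9789 − 0.657×0.2045 = 0.8445.
v² = 212 × 9.81 × 0.8476/0.8445 = 2087 m²/s², so v = 45.69 m/s.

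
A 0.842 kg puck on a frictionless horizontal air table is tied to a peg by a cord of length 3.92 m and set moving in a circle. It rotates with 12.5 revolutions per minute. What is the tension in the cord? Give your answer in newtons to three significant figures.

5.66 N

ω = 12.5 rev/min × 2π/60 = 1.309 rad/s, so v = ωr = 1.309 × 3.92 = 5.131 m/s.
The tension is the only horizontal force, so it supplies the full centripetal force: T = m v²/r = 0.842 × (5.131)²/3.92 = 0.842 × 26.33/3.92 = 5.656 N.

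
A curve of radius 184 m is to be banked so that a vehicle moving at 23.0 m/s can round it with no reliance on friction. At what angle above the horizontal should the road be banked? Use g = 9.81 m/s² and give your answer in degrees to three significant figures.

With no friction, the horizontal component of the normal force provides the centripetal force: N sinθ = mv²/r, while N cosθ = mg vertically.
Dividing: tanθ = v²/(r g) = (23.0)²/(184 × 9.81) = 529.0/1805 = 0.2931.
θ = arctan(0.2931) = 16.33°.

16.3°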